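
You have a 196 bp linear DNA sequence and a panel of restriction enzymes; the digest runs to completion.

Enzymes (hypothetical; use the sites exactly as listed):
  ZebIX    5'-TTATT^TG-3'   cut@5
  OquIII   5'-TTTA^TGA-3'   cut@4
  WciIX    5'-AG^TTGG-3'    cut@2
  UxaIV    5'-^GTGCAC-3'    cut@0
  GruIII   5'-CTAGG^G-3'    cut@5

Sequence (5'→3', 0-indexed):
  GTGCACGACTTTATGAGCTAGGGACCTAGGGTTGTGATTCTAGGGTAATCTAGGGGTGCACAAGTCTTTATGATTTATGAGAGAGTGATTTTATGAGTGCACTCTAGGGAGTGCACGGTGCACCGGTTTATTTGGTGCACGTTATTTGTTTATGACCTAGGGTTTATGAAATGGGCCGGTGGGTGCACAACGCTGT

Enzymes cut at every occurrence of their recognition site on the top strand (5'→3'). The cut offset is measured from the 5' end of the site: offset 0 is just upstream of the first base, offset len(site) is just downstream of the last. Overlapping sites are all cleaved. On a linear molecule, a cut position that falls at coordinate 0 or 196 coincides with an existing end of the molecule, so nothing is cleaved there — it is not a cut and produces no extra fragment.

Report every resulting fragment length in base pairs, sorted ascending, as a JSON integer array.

Per-enzyme occurrences:
  ZebIX TTATTTG/5: at [127, 141] ⇒ [132, 146]
  OquIII TTTATGA/4: at [9, 66, 73, 89, 148, 162] ⇒ [13, 70, 77, 93, 152, 166]
  WciIX (AGTTGG, off=2): no sites
  UxaIV GTGCAC/0: at [0, 55, 96, 110, 117, 134, 182] ⇒ [55, 96, 110, 117, 134, 182] (position 0 is a terminus of the linear molecule — no cut)
  GruIII CTAGGG/5: at [17, 25, 39, 49, 103, 156] ⇒ [22, 30, 44, 54, 108, 161]

Pooled cuts: [13, 22, 30, 44, 54, 55, 70, 77, 93, 96, 108, 110, 117, 132, 134, 146, 152, 161, 166, 182]

Fragments:
  [0,13): 13 bp
  [13,22): 9 bp
  [22,30): 8 bp
  [30,44): 14 bp
  [44,54): 10 bp
  [54,55): 1 bp
  [55,70): 15 bp
  [70,77): 7 bp
  [77,93): 16 bp
  [93,96): 3 bp
  [96,108): 12 bp
  [108,110): 2 bp
  [110,117): 7 bp
  [117,132): 15 bp
  [132,134): 2 bp
  [134,146): 12 bp
  [146,152): 6 bp
  [152,161): 9 bp
  [161,166): 5 bp
  [166,182): 16 bp
  [182,196): 14 bp

[1,2,2,3,5,6,7,7,8,9,9,10,12,12,13,14,14,15,15,16,16]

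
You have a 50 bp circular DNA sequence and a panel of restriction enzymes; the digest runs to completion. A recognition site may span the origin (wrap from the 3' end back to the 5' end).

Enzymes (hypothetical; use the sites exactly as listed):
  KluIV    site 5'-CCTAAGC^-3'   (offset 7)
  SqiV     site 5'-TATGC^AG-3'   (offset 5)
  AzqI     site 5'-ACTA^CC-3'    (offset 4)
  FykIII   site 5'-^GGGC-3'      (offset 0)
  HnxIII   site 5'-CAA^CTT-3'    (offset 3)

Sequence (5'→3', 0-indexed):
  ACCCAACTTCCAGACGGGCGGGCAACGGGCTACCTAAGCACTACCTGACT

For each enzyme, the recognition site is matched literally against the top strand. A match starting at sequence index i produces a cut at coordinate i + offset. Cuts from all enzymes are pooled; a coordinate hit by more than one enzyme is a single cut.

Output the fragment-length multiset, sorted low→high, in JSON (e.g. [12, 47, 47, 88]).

Site scan:
  KluIV CCTAAGC/7: at [32] ⇒ [39]
  SqiV (TATGCAG, off=5): no sites
  AzqI ACTACC/4: at [39, 47] ⇒ [1, 43]
  FykIII GGGC/0: at [15, 19, 26] ⇒ [15, 19, 26]
  HnxIII CAACTT/3: at [3] ⇒ [6]

All cut coordinates (distinct, sorted): [1, 6, 15, 19, 26, 39, 43]

Fragment lengths:
  1→6: 5 bp
  6→15: 9 bp
  15→19: 4 bp
  19→26: 7 bp
  26→39: 13 bp
  39→43: 4 bp
  43→1 (wrap): 50-43+1 = 8 bp

[4,4,5,7,8,9,13]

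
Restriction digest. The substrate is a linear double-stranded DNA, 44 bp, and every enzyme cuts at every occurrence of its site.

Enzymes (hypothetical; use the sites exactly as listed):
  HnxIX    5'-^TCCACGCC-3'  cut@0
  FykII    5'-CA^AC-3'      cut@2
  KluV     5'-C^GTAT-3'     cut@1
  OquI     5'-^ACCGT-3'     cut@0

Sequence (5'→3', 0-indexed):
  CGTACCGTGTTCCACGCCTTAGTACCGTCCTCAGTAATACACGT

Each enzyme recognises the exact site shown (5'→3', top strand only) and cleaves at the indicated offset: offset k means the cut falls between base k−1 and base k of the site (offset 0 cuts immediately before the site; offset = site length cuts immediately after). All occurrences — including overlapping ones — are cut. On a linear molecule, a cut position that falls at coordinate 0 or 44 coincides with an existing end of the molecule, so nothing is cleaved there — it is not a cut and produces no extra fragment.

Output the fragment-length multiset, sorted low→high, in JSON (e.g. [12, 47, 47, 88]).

Site scan:
  HnxIX (TCCACGCC, off=0): starts [10] → cuts [10]
  FykII (CAAC, off=2): no sites
  KluV (CGTAT, off=1): no sites
  OquI (ACCGT, off=0): starts [3, 23] → cuts [3, 23]

All cut coordinates (distinct, sorted): [3, 10, 23]

Fragment lengths:
  [0,3): 3 bp
  [3,10): 7 bp
  [10,23): 13 bp
  [23,44): 21 bp

[3,7,13,21]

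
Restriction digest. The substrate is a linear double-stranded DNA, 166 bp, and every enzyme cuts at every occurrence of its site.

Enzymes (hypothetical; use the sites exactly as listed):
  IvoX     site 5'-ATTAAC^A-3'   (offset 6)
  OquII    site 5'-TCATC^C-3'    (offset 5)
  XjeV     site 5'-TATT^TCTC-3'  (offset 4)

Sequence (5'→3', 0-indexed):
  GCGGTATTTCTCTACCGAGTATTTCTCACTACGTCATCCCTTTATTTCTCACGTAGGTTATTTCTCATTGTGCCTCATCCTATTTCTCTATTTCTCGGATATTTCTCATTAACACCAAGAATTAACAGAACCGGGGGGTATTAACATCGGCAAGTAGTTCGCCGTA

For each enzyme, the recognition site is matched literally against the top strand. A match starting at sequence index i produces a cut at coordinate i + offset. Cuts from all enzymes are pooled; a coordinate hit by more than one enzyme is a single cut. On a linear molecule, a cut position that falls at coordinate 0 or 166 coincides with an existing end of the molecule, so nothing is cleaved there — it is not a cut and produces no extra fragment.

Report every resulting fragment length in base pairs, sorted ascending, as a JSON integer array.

[5,8,8,8,10,11,13,15,15,16,17,19,21]

Scan for sites:
  IvoX ATTAACA/6: at [107, 120, 139] ⇒ [113, 126, 145]
  OquII TCATCC/5: at [33, 74] ⇒ [38, 79]
  XjeV TATTTCTC/4: at [4, 19, 42, 58, 80, 88, 99] ⇒ [8, 23, 46, 62, 84, 92, 103]

All cut coordinates (distinct, sorted): [8, 23, 38, 46, 62, 79, 84, 92, 103, 113, 126, 145]

Fragments:
  [0,8): 8 bp
  [8,23): 15 bp
  [23,38): 15 bp
  [38,46): 8 bp
  [46,62): 16 bp
  [62,79): 17 bp
  [79,84): 5 bp
  [84,92): 8 bp
  [92,103): 11 bp
  [103,113): 10 bp
  [113,126): 13 bp
  [126,145): 19 bp
  [145,166): 21 bp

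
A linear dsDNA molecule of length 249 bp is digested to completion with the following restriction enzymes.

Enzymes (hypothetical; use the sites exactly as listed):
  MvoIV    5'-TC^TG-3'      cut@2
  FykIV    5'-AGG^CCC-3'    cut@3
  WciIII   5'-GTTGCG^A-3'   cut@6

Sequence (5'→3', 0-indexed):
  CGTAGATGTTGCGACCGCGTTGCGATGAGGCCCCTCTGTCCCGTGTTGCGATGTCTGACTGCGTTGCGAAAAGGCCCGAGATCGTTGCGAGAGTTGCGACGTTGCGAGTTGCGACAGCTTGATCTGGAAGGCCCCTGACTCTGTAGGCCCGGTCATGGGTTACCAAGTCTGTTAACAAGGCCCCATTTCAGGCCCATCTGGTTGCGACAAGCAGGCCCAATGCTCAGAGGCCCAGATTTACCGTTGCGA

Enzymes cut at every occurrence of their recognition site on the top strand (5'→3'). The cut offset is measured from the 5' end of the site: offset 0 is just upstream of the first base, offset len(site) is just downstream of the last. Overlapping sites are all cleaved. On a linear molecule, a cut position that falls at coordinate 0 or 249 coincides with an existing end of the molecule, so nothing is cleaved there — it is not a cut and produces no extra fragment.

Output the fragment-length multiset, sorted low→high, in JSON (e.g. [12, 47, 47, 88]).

Site scan:
  MvoIV (TCTG, off=2): starts [34, 53, 122, 139, 167, 196] → cuts [36, 55, 124, 141, 169, 198]
  FykIV (AGGCCC, off=3): starts [27, 71, 128, 144, 177, 189, 212, 227] → cuts [30, 74, 131, 147, 180, 192, 215, 230]
  WciIII (GTTGCGA, off=6): starts [7, 18, 44, 62, 83, 92, 100, 107, 200, 242] → cuts [13, 24, 50, 68, 89, 98, 106, 113, 206, 248]

All cut coordinates (distinct, sorted): [13, 24, 30, 36, 50, 55, 68, 74, 89, 98, 106, 113, 124, 131, 141, 147, 169, 180, 192, 198, 206, 215, 230, 248]

Fragment lengths:
  [0,13): 13 bp
  [13,24): 11 bp
  [24,30): 6 bp
  [30,36): 6 bp
  [36,50): 14 bp
  [50,55): 5 bp
  [55,68): 13 bp
  [68,74): 6 bp
  [74,89): 15 bp
  [89,98): 9 bp
  [98,106): 8 bp
  [106,113): 7 bp
  [113,124): 11 bp
  [124,131): 7 bp
  [131,141): 10 bp
  [141,147): 6 bp
  [147,169): 22 bp
  [169,180): 11 bp
  [180,192): 12 bp
  [192,198): 6 bp
  [198,206): 8 bp
  [206,215): 9 bp
  [215,230): 15 bp
  [230,248): 18 bp
  [248,249): 1 bp

[1,5,6,6,6,6,6,7,7,8,8,9,9,10,11,11,11,12,13,13,14,15,15,18,22]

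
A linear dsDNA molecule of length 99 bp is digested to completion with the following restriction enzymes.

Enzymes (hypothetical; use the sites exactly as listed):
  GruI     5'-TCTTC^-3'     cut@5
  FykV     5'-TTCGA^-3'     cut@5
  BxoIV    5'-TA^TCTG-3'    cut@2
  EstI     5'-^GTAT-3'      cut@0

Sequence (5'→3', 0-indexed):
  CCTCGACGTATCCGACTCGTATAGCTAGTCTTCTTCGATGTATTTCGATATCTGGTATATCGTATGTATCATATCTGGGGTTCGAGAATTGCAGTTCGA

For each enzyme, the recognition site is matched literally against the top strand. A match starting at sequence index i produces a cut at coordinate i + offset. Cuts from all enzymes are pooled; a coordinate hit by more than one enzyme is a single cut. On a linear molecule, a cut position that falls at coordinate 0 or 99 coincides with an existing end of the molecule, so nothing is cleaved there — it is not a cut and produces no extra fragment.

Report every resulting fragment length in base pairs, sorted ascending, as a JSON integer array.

[1,2,2,3,4,4,7,7,8,9,11,12,14,15]

Scan for sites:
  GruI (TCTTC, off=5): starts [28, 31] → cuts [33, 36]
  FykV (TTCGA, off=5): starts [33, 43, 80, 94] → cuts [38, 48, 85] (position 99 is a terminus of the linear molecule — no cut)
  BxoIV (TATCTG, off=2): starts [48, 71] → cuts [50, 73]
  EstI (GTAT, off=0): starts [7, 18, 39, 54, 61, 65] → cuts [7, 18, 39, 54, 61, 65]

All cut coordinates (distinct, sorted): [7, 18, 33, 36, 38, 39, 48, 50, 54, 61, 65, 73, 85]

Fragments:
  [0,7): 7 bp
  [7,18): 11 bp
  [18,33): 15 bp
  [33,36): 3 bp
  [36,38): 2 bp
  [38,39): 1 bp
  [39,48): 9 bp
  [48,50): 2 bp
  [50,54): 4 bp
  [54,61): 7 bp
  [61,65): 4 bp
  [65,73): 8 bp
  [73,85): 12 bp
  [85,99): 14 bp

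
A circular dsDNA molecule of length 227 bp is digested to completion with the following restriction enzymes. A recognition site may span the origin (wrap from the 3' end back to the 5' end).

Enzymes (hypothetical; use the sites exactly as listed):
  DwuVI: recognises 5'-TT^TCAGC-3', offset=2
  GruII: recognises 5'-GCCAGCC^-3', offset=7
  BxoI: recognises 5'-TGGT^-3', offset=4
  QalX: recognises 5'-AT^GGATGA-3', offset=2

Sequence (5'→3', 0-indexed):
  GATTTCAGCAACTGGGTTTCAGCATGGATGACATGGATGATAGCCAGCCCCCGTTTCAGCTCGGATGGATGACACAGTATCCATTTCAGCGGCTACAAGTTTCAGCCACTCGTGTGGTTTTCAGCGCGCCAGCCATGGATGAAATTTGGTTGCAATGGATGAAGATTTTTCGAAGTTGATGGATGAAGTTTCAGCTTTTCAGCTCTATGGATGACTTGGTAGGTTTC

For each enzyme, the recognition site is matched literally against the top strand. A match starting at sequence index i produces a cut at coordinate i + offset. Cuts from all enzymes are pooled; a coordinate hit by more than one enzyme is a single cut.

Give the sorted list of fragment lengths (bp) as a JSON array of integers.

Site scan:
  DwuVI (TTTCAGC, off=2): starts [2, 16, 53, 83, 99, 118, 188, 196] → cuts [4, 18, 55, 85, 101, 120, 190, 198]
  GruII (GCCAGCC, off=7): starts [42, 127] → cuts [49, 134]
  BxoI (TGGT, off=4): starts [114, 146, 216] → cuts [118, 150, 220]
  QalX (ATGGATGA, off=2): starts [23, 32, 64, 134, 154, 178, 206] → cuts [25, 34, 66, 136, 156, 180, 208]

Pooled cuts: [4, 18, 25, 34, 49, 55, 66, 85, 101, 118, 120, 134, 136, 150, 156, 180, 190, 198, 208, 220]

Fragment lengths:
  4→18: 14 bp
  18→25: 7 bp
  25→34: 9 bp
  34→49: 15 bp
  49→55: 6 bp
  55→66: 11 bp
  66→85: 19 bp
  85→101: 16 bp
  101→118: 17 bp
  118→120: 2 bp
  120→134: 14 bp
  134→136: 2 bp
  136→150: 14 bp
  150→156: 6 bp
  156→180: 24 bp
  180→190: 10 bp
  190→198: 8 bp
  198→208: 10 bp
  208→220: 12 bp
  220→4 (wrap): 227-220+4 = 11 bp

[2,2,6,6,7,8,9,10,10,11,11,12,14,14,14,15,16,17,19,24]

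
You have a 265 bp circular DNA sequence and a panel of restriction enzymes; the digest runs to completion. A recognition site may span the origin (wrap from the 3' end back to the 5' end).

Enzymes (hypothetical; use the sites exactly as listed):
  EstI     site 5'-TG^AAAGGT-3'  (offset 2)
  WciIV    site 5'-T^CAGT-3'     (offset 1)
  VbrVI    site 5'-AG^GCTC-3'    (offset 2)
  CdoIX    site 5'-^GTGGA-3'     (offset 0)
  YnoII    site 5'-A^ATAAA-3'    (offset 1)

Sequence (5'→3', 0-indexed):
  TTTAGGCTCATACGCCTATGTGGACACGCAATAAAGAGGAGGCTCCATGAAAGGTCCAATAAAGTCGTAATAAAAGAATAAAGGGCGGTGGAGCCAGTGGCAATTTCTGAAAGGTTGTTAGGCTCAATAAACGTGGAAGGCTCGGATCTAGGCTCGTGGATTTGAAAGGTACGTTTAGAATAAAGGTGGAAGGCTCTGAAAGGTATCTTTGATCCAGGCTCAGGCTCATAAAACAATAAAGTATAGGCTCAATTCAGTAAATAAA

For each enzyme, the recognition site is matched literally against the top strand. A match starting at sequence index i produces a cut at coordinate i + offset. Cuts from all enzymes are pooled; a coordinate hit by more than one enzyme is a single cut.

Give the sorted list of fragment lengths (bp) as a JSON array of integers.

[4,5,6,6,6,6,6,7,7,8,8,8,9,9,10,10,11,11,11,11,12,12,12,14,15,19,22]

Per-enzyme occurrences:
  EstI TGAAAGGT/2: at [47, 107, 162, 196] ⇒ [49, 109, 164, 198]
  WciIV TCAGT/1: at [253] ⇒ [254]
  VbrVI AGGCTC/2: at [3, 39, 119, 137, 149, 190, 215, 221, 244] ⇒ [5, 41, 121, 139, 151, 192, 217, 223, 246]
  CdoIX GTGGA/0: at [19, 87, 132, 155, 185] ⇒ [19, 87, 132, 155, 185]
  YnoII AATAAA/1: at [29, 57, 68, 76, 125, 178, 234, 259] ⇒ [30, 58, 69, 77, 126, 179, 235, 260]

All cut coordinates (distinct, sorted): [5, 19, 30, 41, 49, 58, 69, 77, 87, 109, 121, 126, 132, 139, 151, 155, 164, 179, 185, 192, 198, 217, 223, 235, 246, 254, 260]

Fragment lengths:
  5→19: 14 bp
  19→30: 11 bp
  30→41: 11 bp
  41→49: 8 bp
  49→58: 9 bp
  58→69: 11 bp
  69→77: 8 bp
  77→87: 10 bp
  87→109: 22 bp
  109→121: 12 bp
  121→126: 5 bp
  126→132: 6 bp
  132→139: 7 bp
  139→151: 12 bp
  151→155: 4 bp
  155→164: 9 bp
  164→179: 15 bp
  179→185: 6 bp
  185→192: 7 bp
  192→198: 6 bp
  198→217: 19 bp
  217→223: 6 bp
  223→235: 12 bp
  235→246: 11 bp
  246→254: 8 bp
  254→260: 6 bp
  260→5 (wrap): 265-260+5 = 10 bp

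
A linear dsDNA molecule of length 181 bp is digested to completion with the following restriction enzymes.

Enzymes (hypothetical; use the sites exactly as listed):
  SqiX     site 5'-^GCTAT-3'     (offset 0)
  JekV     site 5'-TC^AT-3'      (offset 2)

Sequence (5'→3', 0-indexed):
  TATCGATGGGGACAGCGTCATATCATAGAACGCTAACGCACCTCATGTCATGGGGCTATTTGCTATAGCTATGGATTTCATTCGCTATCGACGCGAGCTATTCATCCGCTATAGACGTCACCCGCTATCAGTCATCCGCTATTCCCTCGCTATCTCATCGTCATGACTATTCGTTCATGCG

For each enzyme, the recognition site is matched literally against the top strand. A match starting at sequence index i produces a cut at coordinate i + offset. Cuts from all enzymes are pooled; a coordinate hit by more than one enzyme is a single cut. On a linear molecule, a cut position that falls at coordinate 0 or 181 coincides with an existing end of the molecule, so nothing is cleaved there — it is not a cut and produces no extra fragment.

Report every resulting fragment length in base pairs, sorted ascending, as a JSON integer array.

[4,4,4,5,5,5,5,6,6,7,7,8,10,11,12,13,14,16,19,20]

Site scan:
  SqiX (GCTAT, off=0): starts [54, 61, 67, 83, 96, 107, 123, 137, 148] → cuts [54, 61, 67, 83, 96, 107, 123, 137, 148]
  JekV (TCAT, off=2): starts [17, 22, 42, 47, 77, 101, 131, 154, 160, 174] → cuts [19, 24, 44, 49, 79, 103, 133, 156, 162, 176]

Pooled cuts: [19, 24, 44, 49, 54, 61, 67, 79, 83, 96, 103, 107, 123, 133, 137, 148, 156, 162, 176]

Fragments:
  [0,19): 19 bp
  [19,24): 5 bp
  [24,44): 20 bp
  [44,49): 5 bp
  [49,54): 5 bp
  [54,61): 7 bp
  [61,67): 6 bp
  [67,79): 12 bp
  [79,83): 4 bp
  [83,96): 13 bp
  [96,103): 7 bp
  [103,107): 4 bp
  [107,123): 16 bp
  [123,133): 10 bp
  [133,137): 4 bp
  [137,148): 11 bp
  [148,156): 8 bp
  [156,162): 6 bp
  [162,176): 14 bp
  [176,181): 5 bp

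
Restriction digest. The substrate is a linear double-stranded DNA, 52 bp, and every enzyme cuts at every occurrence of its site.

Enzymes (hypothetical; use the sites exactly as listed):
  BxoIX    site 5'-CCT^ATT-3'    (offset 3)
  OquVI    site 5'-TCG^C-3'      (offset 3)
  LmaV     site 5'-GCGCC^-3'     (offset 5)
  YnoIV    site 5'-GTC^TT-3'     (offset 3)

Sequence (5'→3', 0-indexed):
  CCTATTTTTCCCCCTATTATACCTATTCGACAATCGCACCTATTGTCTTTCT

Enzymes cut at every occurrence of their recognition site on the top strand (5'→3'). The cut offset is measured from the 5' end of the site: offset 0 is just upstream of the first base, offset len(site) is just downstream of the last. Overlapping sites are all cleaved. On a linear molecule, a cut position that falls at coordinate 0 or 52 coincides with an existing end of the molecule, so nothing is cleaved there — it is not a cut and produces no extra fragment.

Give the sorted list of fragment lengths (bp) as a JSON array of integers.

[3,5,5,6,9,12,12]

Per-enzyme occurrences:
  BxoIX (CCTATT, off=3): starts [0, 12, 21, 38] → cuts [3, 15, 24, 41]
  OquVI (TCGC, off=3): starts [33] → cuts [36]
  LmaV (GCGCC, off=5): no sites
  YnoIV (GTCTT, off=3): starts [44] → cuts [47]

All cut coordinates (distinct, sorted): [3, 15, 24, 36, 41, 47]

Fragments:
  [0,3): 3 bp
  [3,15): 12 bp
  [15,24): 9 bp
  [24,36): 12 bp
  [36,41): 5 bp
  [41,47): 6 bp
  [47,52): 5 bp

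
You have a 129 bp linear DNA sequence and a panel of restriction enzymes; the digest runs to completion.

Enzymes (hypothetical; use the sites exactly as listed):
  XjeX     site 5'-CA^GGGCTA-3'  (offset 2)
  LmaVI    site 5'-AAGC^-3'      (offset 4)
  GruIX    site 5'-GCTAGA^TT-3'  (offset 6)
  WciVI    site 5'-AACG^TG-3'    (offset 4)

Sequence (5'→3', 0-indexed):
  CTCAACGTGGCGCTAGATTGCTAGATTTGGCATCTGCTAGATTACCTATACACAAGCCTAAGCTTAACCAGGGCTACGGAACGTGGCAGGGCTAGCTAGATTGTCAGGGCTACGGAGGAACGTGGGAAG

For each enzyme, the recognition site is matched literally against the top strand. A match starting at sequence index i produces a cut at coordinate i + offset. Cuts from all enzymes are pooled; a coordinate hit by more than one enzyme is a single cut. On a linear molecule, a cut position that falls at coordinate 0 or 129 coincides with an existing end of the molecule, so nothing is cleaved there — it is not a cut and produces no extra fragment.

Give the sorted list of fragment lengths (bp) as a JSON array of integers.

Per-enzyme occurrences:
  XjeX CAGGGCTA/2: at [68, 86, 104] ⇒ [70, 88, 106]
  LmaVI AAGC/4: at [53, 59] ⇒ [57, 63]
  GruIX GCTAGATT/6: at [11, 19, 35, 94] ⇒ [17, 25, 41, 100]
  WciVI AACGTG/4: at [3, 79, 118] ⇒ [7, 83, 122]

Pooled cuts: [7, 17, 25, 41, 57, 63, 70, 83, 88, 100, 106, 122]

Fragments:
  [0,7): 7 bp
  [7,17): 10 bp
  [17,25): 8 bp
  [25,41): 16 bp
  [41,57): 16 bp
  [57,63): 6 bp
  [63,70): 7 bp
  [70,83): 13 bp
  [83,88): 5 bp
  [88,100): 12 bp
  [100,106): 6 bp
  [106,122): 16 bp
  [122,129): 7 bp

[5,6,6,7,7,7,8,10,12,13,16,16,16]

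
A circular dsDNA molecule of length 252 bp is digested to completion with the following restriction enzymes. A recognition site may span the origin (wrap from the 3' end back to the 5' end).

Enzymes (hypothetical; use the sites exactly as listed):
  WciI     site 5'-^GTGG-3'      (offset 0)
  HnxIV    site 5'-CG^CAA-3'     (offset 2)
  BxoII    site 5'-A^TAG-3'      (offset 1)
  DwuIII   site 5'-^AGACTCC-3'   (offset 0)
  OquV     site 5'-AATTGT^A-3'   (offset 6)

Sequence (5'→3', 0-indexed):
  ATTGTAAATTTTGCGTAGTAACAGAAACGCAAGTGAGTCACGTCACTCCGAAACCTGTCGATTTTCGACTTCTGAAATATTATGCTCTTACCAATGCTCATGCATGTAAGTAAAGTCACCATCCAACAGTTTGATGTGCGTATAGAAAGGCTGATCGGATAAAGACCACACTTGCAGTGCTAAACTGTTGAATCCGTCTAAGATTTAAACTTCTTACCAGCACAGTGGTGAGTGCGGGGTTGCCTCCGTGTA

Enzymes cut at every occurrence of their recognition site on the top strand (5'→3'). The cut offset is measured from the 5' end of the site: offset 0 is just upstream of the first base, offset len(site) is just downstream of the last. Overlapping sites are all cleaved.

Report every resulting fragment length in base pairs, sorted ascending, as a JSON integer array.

[24,33,82,113]

Scan for sites:
  WciI (GTGG, off=0): starts [224] → cuts [224]
  HnxIV (CGCAA, off=2): starts [27] → cuts [29]
  BxoII (ATAG, off=1): starts [141] → cuts [142]
  DwuIII (AGACTCC, off=0): no sites
  OquV (AATTGTA, off=6): starts [251] → cuts [5]

All cut coordinates (distinct, sorted): [5, 29, 142, 224]

Fragments:
  5→29: 24 bp
  29→142: 113 bp
  142→224: 82 bp
  224→5 (wrap): 252-224+5 = 33 bp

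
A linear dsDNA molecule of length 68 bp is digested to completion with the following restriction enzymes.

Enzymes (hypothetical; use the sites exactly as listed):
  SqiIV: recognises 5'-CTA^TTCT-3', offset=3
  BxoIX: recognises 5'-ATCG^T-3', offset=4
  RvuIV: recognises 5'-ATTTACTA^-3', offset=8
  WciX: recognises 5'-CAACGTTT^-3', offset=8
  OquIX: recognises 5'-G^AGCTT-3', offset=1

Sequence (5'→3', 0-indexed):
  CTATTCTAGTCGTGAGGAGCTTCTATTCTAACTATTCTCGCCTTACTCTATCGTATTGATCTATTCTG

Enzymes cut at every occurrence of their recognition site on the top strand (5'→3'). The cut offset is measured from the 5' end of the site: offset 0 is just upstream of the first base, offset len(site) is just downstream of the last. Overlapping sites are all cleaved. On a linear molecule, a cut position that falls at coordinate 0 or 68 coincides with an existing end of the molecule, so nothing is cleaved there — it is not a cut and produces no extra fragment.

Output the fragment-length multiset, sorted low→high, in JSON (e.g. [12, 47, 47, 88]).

[3,5,8,9,10,14,19]

Per-enzyme occurrences:
  SqiIV CTATTCT/3: at [0, 22, 31, 60] ⇒ [3, 25, 34, 63]
  BxoIX ATCGT/4: at [49] ⇒ [53]
  RvuIV (ATTTACTA, off=8): no sites
  WciX (CAACGTTT, off=8): no sites
  OquIX GAGCTT/1: at [16] ⇒ [17]

Pooled cuts: [3, 17, 25, 34, 53, 63]

Fragment lengths:
  [0,3): 3 bp
  [3,17): 14 bp
  [17,25): 8 bp
  [25,34): 9 bp
  [34,53): 19 bp
  [53,63): 10 bp
  [63,68): 5 bp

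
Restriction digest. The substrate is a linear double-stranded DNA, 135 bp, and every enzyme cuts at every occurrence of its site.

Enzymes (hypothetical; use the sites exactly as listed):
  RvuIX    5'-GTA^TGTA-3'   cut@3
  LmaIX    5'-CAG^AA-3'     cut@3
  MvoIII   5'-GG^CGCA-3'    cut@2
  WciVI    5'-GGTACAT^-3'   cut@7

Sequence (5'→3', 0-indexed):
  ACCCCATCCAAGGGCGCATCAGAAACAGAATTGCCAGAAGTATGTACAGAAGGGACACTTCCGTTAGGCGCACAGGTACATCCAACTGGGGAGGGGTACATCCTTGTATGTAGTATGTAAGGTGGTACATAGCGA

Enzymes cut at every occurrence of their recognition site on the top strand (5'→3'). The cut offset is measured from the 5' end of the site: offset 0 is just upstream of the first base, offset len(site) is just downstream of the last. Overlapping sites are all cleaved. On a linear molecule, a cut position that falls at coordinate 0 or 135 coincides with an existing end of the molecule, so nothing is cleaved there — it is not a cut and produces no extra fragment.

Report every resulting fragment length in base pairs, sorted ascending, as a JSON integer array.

[5,5,6,7,7,7,8,9,13,14,15,19,20]

Site scan:
  RvuIX (GTATGTA, off=3): starts [39, 105, 112] → cuts [42, 108, 115]
  LmaIX (CAGAA, off=3): starts [19, 25, 34, 46] → cuts [22, 28, 37, 49]
  MvoIII (GGCGCA, off=2): starts [12, 66] → cuts [14, 68]
  WciVI (GGTACAT, off=7): starts [74, 94, 123] → cuts [81, 101, 130]

Pooled cuts: [14, 22, 28, 37, 42, 49, 68, 81, 101, 108, 115, 130]

Fragment lengths:
  [0,14): 14 bp
  [14,22): 8 bp
  [22,28): 6 bp
  [28,37): 9 bp
  [37,42): 5 bp
  [42,49): 7 bp
  [49,68): 19 bp
  [68,81): 13 bp
  [81,101): 20 bp
  [101,108): 7 bp
  [108,115): 7 bp
  [115,130): 15 bp
  [130,135): 5 bp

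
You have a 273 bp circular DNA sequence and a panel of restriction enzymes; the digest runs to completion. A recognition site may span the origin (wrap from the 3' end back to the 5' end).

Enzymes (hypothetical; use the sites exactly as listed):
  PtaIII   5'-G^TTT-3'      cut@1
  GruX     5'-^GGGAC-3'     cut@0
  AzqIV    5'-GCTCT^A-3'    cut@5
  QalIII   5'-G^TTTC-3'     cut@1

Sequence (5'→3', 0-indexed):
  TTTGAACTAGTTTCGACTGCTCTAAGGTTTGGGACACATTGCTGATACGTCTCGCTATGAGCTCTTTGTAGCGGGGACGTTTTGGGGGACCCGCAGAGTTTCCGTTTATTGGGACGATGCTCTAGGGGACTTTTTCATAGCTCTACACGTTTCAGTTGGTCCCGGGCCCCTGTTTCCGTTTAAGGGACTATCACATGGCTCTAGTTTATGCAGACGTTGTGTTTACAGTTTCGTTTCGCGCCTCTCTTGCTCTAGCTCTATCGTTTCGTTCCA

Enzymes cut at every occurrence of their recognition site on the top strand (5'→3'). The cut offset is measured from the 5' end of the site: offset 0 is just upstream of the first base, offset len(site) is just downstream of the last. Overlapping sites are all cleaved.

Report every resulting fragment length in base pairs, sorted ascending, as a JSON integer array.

Scan for sites:
  PtaIII (GTTT, off=1): starts [9, 26, 78, 97, 103, 148, 171, 177, 203, 220, 227, 232, 262] → cuts [10, 27, 79, 98, 104, 149, 172, 178, 204, 221, 228, 233, 263]
  GruX (GGGAC, off=0): starts [30, 73, 85, 110, 125, 183] → cuts [30, 73, 85, 110, 125, 183]
  AzqIV (GCTCTA, off=5): starts [18, 118, 139, 197, 248, 254] → cuts [23, 123, 144, 202, 253, 259]
  QalIII (GTTTC, off=1): starts [9, 97, 148, 171, 227, 232, 262] → cuts [10, 98, 149, 172, 228, 233, 263]

Pooled cuts: [10, 23, 27, 30, 73, 79, 85, 98, 104, 110, 123, 125, 144, 149, 172, 178, 183, 202, 204, 221, 228, 233, 253, 259, 263]

Fragment lengths:
  10→23: 13 bp
  23→27: 4 bp
  27→30: 3 bp
  30→73: 43 bp
  73→79: 6 bp
  79→85: 6 bp
  85→98: 13 bp
  98→104: 6 bp
  104→110: 6 bp
  110→123: 13 bp
  123→125: 2 bp
  125→144: 19 bp
  144→149: 5 bp
  149→172: 23 bp
  172→178: 6 bp
  178→183: 5 bp
  183→202: 19 bp
  202→204: 2 bp
  204→221: 17 bp
  221→228: 7 bp
  228→233: 5 bp
  233→253: 20 bp
  253→259: 6 bp
  259→263: 4 bp
  263→10 (wrap): 273-263+10 = 20 bp

[2,2,3,4,4,5,5,5,6,6,6,6,6,6,7,13,13,13,17,19,19,20,20,23,43]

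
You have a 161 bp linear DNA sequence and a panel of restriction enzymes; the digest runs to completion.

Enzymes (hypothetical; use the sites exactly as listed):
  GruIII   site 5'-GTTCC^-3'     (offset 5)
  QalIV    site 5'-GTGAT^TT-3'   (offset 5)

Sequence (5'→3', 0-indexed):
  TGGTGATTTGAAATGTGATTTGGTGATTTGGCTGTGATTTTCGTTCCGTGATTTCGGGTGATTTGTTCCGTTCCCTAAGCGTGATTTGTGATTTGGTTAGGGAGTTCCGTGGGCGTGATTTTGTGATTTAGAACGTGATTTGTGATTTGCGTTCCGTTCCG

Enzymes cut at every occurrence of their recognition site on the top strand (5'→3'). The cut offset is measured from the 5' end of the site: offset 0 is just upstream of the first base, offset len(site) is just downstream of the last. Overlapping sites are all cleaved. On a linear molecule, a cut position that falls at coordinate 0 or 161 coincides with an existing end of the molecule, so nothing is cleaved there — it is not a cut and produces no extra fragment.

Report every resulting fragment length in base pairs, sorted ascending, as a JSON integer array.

[1,5,5,5,7,7,7,7,8,8,9,9,10,11,11,11,12,12,16]

Scan for sites:
  GruIII GTTCC/5: at [42, 64, 69, 103, 150, 155] ⇒ [47, 69, 74, 108, 155, 160]
  QalIV GTGATTT/5: at [2, 14, 22, 33, 47, 57, 80, 87, 114, 122, 134, 141] ⇒ [7, 19, 27, 38, 52, 62, 85, 92, 119, 127, 139, 146]

Pooled cuts: [7, 19, 27, 38, 47, 52, 62, 69, 74, 85, 92, 108, 119, 127, 139, 146, 155, 160]

Fragments:
  [0,7): 7 bp
  [7,19): 12 bp
  [19,27): 8 bp
  [27,38): 11 bp
  [38,47): 9 bp
  [47,52): 5 bp
  [52,62): 10 bp
  [62,69): 7 bp
  [69,74): 5 bp
  [74,85): 11 bp
  [85,92): 7 bp
  [92,108): 16 bp
  [108,119): 11 bp
  [119,127): 8 bp
  [127,139): 12 bp
  [139,146): 7 bp
  [146,155): 9 bp
  [155,160): 5 bp
  [160,161): 1 bp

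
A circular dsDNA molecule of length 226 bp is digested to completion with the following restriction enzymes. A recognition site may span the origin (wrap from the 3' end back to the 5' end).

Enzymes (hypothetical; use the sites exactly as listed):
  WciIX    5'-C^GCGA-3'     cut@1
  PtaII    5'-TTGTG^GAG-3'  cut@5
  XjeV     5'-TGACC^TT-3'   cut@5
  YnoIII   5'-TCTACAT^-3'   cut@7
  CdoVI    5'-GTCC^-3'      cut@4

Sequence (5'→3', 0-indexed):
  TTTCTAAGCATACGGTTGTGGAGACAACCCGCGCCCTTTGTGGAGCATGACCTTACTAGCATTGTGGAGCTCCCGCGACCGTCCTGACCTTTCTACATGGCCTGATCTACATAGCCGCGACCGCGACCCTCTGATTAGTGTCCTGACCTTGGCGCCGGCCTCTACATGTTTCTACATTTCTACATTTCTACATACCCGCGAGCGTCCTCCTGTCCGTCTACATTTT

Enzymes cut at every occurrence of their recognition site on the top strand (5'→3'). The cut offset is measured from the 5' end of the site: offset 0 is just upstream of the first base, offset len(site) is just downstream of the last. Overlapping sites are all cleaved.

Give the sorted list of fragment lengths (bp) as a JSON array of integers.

[4,4,5,5,6,8,8,8,8,8,9,10,10,10,10,14,14,19,21,22,23]

Per-enzyme occurrences:
  WciIX CGCGA/1: at [73, 115, 121, 196] ⇒ [74, 116, 122, 197]
  PtaII TTGTGGAG/5: at [15, 37, 61] ⇒ [20, 42, 66]
  XjeV TGACCTT/5: at [47, 84, 143] ⇒ [52, 89, 148]
  YnoIII TCTACAT/7: at [91, 105, 160, 170, 178, 186, 216] ⇒ [98, 112, 167, 177, 185, 193, 223]
  CdoVI GTCC/4: at [80, 139, 203, 211] ⇒ [84, 143, 207, 215]

Pooled cuts: [20, 42, 52, 66, 74, 84, 89, 98, 112, 116, 122, 143, 148, 167, 177, 185, 193, 197, 207, 215, 223]

Fragments:
  20→42: 22 bp
  42→52: 10 bp
  52→66: 14 bp
  66→74: 8 bp
  74→84: 10 bp
  84→89: 5 bp
  89→98: 9 bp
  98→112: 14 bp
  112→116: 4 bp
  116→122: 6 bp
  122→143: 21 bp
  143→148: 5 bp
  148→167: 19 bp
  167→177: 10 bp
  177→185: 8 bp
  185→193: 8 bp
  193→197: 4 bp
  197→207: 10 bp
  207→215: 8 bp
  215→223: 8 bp
  223→20 (wrap): 226-223+20 = 23 bp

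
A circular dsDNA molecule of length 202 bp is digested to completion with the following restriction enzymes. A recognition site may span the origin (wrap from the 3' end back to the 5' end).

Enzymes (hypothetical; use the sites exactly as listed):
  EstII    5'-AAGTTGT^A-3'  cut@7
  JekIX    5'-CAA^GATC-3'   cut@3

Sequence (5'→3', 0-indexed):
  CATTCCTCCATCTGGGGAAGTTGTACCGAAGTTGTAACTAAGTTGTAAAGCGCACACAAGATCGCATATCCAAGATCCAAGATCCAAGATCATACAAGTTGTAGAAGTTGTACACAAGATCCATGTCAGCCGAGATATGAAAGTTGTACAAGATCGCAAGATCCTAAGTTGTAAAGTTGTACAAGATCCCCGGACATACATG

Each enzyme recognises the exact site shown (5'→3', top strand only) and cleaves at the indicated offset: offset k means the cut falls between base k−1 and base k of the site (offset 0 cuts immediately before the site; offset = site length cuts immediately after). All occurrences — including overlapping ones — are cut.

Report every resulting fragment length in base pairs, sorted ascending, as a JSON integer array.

Per-enzyme occurrences:
  EstII (AAGTTGTA, off=7): starts [17, 28, 39, 95, 104, 140, 165, 173] → cuts [24, 35, 46, 102, 111, 147, 172, 180]
  JekIX (CAAGATC, off=3): starts [56, 70, 77, 84, 114, 148, 156, 181] → cuts [59, 73, 80, 87, 117, 151, 159, 184]

All cut coordinates (distinct, sorted): [24, 35, 46, 59, 73, 80, 87, 102, 111, 117, 147, 151, 159, 172, 180, 184]

Fragment lengths:
  24→35: 11 bp
  35→46: 11 bp
  46→59: 13 bp
  59→73: 14 bp
  73→80: 7 bp
  80→87: 7 bp
  87→102: 15 bp
  102→111: 9 bp
  111→117: 6 bp
  117→147: 30 bp
  147→151: 4 bp
  151→159: 8 bp
  159→172: 13 bp
  172→180: 8 bp
  180→184: 4 bp
  184→24 (wrap): 202-184+24 = 42 bp

[4,4,6,7,7,8,8,9,11,11,13,13,14,15,30,42]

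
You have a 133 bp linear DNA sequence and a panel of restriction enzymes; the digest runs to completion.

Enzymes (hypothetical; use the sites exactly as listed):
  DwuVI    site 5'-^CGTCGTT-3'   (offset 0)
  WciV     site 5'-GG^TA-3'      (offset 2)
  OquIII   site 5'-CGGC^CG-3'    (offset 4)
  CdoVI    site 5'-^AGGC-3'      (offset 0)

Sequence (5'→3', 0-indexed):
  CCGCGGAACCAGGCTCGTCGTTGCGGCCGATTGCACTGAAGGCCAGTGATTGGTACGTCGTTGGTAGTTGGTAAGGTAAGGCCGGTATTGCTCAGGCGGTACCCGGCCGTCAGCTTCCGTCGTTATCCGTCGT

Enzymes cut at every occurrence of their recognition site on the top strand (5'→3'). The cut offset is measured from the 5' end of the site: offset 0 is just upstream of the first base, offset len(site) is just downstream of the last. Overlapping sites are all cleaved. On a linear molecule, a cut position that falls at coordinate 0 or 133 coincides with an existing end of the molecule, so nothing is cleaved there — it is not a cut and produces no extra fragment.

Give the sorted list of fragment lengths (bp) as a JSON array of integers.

[2,2,5,5,6,7,7,8,8,9,10,10,12,12,14,16]

Site scan:
  DwuVI CGTCGTT/0: at [15, 55, 117] ⇒ [15, 55, 117]
  WciV GGTA/2: at [51, 62, 69, 74, 83, 97] ⇒ [53, 64, 71, 76, 85, 99]
  OquIII CGGCCG/4: at [23, 103] ⇒ [27, 107]
  CdoVI AGGC/0: at [10, 39, 78, 93] ⇒ [10, 39, 78, 93]

Pooled cuts: [10, 15, 27, 39, 53, 55, 64, 71, 76, 78, 85, 93, 99, 107, 117]

Fragments:
  [0,10): 10 bp
  [10,15): 5 bp
  [15,27): 12 bp
  [27,39): 12 bp
  [39,53): 14 bp
  [53,55): 2 bp
  [55,64): 9 bp
  [64,71): 7 bp
  [71,76): 5 bp
  [76,78): 2 bp
  [78,85): 7 bp
  [85,93): 8 bp
  [93,99): 6 bp
  [99,107): 8 bp
  [107,117): 10 bp
  [117,133): 16 bp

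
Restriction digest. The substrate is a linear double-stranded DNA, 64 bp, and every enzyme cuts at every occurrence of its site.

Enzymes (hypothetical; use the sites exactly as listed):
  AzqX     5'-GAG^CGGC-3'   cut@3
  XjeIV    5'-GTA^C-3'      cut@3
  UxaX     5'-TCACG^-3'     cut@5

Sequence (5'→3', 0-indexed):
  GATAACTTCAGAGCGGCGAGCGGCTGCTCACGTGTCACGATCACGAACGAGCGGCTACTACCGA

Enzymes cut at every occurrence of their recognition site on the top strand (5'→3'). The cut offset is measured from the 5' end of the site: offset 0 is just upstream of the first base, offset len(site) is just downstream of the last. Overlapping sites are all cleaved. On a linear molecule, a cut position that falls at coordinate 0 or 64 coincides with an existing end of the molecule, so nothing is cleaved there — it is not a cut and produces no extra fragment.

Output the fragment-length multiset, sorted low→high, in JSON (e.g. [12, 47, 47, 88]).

Per-enzyme occurrences:
  AzqX (GAGCGGC, off=3): starts [10, 17, 48] → cuts [13, 20, 51]
  XjeIV (GTAC, off=3): no sites
  UxaX (TCACG, off=5): starts [27, 34, 40] → cuts [32, 39, 45]

Pooled cuts: [13, 20, 32, 39, 45, 51]

Fragments:
  [0,13): 13 bp
  [13,20): 7 bp
  [20,32): 12 bp
  [32,39): 7 bp
  [39,45): 6 bp
  [45,51): 6 bp
  [51,64): 13 bp

[6,6,7,7,12,13,13]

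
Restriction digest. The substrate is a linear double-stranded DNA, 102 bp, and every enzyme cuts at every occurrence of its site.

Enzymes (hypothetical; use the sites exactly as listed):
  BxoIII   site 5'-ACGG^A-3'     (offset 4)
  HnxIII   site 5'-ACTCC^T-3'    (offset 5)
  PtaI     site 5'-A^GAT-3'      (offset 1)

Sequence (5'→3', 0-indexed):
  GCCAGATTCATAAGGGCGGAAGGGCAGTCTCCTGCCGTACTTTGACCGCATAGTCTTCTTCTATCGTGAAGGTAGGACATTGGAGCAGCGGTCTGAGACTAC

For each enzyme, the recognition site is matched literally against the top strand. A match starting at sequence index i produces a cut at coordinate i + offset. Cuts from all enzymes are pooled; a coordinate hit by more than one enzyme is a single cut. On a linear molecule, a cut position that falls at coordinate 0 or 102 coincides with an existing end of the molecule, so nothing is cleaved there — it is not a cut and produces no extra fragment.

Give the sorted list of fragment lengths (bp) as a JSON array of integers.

[4,98]

Site scan:
  BxoIII (ACGGA, off=4): no sites
  HnxIII (ACTCCT, off=5): no sites
  PtaI AGAT/1: at [3] ⇒ [4]

All cut coordinates (distinct, sorted): [4]

Fragments:
  [0,4): 4 bp
  [4,102): 98 bp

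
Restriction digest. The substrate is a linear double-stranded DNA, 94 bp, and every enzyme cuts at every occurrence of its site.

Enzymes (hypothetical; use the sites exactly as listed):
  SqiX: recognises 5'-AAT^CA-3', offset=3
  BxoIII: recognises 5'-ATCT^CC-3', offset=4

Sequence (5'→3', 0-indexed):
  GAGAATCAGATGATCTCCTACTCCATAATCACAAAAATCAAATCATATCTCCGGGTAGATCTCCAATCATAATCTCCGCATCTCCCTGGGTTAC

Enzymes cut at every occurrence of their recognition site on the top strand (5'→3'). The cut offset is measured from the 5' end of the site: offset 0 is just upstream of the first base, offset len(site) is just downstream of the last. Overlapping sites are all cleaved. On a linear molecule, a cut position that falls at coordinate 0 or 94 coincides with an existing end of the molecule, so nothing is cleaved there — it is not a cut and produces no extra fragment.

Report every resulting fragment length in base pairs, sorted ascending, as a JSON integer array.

Site scan:
  SqiX (AATCA, off=3): starts [3, 26, 35, 40, 64] → cuts [6, 29, 38, 43, 67]
  BxoIII (ATCTCC, off=4): starts [12, 46, 58, 71, 79] → cuts [16, 50, 62, 75, 83]

Pooled cuts: [6, 16, 29, 38, 43, 50, 62, 67, 75, 83]

Fragment lengths:
  [0,6): 6 bp
  [6,16): 10 bp
  [16,29): 13 bp
  [29,38): 9 bp
  [38,43): 5 bp
  [43,50): 7 bp
  [50,62): 12 bp
  [62,67): 5 bp
  [67,75): 8 bp
  [75,83): 8 bp
  [83,94): 11 bp

[5,5,6,7,8,8,9,10,11,12,13]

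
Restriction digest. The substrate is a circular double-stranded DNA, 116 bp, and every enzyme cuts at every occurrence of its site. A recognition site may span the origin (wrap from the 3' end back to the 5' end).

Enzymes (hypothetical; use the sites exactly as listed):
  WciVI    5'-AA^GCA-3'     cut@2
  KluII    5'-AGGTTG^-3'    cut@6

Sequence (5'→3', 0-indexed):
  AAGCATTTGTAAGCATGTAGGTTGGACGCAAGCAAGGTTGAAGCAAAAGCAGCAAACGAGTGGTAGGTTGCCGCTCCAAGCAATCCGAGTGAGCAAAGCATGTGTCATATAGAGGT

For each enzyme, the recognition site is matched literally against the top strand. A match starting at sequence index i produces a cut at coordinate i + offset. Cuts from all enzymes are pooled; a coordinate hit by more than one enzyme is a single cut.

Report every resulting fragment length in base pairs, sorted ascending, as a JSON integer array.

Per-enzyme occurrences:
  WciVI (AAGCA, off=2): starts [0, 10, 29, 40, 46, 77, 95] → cuts [2, 12, 31, 42, 48, 79, 97]
  KluII (AGGTTG, off=6): starts [18, 34, 64] → cuts [24, 40, 70]

Pooled cuts: [2, 12, 24, 31, 40, 42, 48, 70, 79, 97]

Fragment lengths:
  2→12: 10 bp
  12→24: 12 bp
  24→31: 7 bp
  31→40: 9 bp
  40→42: 2 bp
  42→48: 6 bp
  48→70: 22 bp
  70→79: 9 bp
  79→97: 18 bp
  97→2 (wrap): 116-97+2 = 21 bp

[2,6,7,9,9,10,12,18,21,22]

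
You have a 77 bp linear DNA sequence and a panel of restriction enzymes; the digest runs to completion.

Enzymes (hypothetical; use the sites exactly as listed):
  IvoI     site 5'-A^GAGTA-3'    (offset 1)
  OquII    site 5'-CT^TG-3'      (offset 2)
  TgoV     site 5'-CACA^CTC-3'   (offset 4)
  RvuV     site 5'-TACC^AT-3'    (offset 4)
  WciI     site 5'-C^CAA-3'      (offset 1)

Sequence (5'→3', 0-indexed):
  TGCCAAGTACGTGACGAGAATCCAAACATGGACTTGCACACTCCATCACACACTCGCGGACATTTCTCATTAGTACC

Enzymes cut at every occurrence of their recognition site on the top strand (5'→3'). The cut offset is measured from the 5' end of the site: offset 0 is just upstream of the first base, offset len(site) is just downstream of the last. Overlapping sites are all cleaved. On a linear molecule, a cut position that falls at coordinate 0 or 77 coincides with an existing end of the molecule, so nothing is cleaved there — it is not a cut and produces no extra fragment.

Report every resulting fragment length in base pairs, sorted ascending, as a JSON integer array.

Scan for sites:
  IvoI (AGAGTA, off=1): no sites
  OquII (CTTG, off=2): starts [32] → cuts [34]
  TgoV (CACACTC, off=4): starts [36, 48] → cuts [40, 52]
  RvuV (TACCAT, off=4): no sites
  WciI (CCAA, off=1): starts [2, 21] → cuts [3, 22]

Pooled cuts: [3, 22, 34, 40, 52]

Fragments:
  [0,3): 3 bp
  [3,22): 19 bp
  [22,34): 12 bp
  [34,40): 6 bp
  [40,52): 12 bp
  [52,77): 25 bp

[3,6,12,12,19,25]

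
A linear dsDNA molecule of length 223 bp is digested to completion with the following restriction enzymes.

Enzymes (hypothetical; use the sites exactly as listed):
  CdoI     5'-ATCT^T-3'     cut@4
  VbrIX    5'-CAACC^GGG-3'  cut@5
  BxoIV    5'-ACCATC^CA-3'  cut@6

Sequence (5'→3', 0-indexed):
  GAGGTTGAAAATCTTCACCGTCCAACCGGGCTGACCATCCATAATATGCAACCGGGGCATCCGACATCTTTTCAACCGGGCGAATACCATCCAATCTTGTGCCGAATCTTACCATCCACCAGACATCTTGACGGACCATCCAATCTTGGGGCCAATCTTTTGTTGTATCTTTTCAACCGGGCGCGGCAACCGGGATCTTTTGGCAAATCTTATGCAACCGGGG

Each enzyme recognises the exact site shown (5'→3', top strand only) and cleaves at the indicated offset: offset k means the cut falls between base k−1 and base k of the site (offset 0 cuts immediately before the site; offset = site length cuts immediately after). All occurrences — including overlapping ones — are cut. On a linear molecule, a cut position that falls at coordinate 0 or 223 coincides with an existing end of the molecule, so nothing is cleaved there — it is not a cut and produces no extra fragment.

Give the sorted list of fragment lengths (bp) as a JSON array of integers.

Site scan:
  CdoI (ATCTT, off=4): starts [10, 65, 93, 105, 124, 142, 154, 166, 194, 206] → cuts [14, 69, 97, 109, 128, 146, 158, 170, 198, 210]
  VbrIX (CAACCGGG, off=5): starts [22, 48, 72, 173, 186, 214] → cuts [27, 53, 77, 178, 191, 219]
  BxoIV (ACCATCCA, off=6): starts [33, 85, 110, 134] → cuts [39, 91, 116, 140]

Pooled cuts: [14, 27, 39, 53, 69, 77, 91, 97, 109, 116, 128, 140, 146, 158, 170, 178, 191, 198, 210, 219]

Fragments:
  [0,14): 14 bp
  [14,27): 13 bp
  [27,39): 12 bp
  [39,53): 14 bp
  [53,69): 16 bp
  [69,77): 8 bp
  [77,91): 14 bp
  [91,97): 6 bp
  [97,109): 12 bp
  [109,116): 7 bp
  [116,128): 12 bp
  [128,140): 12 bp
  [140,146): 6 bp
  [146,158): 12 bp
  [158,170): 12 bp
  [170,178): 8 bp
  [178,191): 13 bp
  [191,198): 7 bp
  [198,210): 12 bp
  [210,219): 9 bp
  [219,223): 4 bp

[4,6,6,7,7,8,8,9,12,12,12,12,12,12,12,13,13,14,14,14,16]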